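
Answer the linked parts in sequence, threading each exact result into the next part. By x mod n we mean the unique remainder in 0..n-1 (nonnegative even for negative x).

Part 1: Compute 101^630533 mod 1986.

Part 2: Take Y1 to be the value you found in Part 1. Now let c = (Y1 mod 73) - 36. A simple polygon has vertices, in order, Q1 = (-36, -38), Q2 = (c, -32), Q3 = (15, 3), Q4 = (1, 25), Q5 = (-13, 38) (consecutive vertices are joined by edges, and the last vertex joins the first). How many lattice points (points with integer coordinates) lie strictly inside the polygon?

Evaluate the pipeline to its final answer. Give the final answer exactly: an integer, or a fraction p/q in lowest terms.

2520

Part 1: squarings mod 1986: 101^1=101, 101^2=271, 101^4=1945, 101^8=1681, 101^16=1669, 101^32=1189, 101^64=1675, 101^128=1393, 101^256=127, 101^512=241, 101^1024=487, 101^2048=835, 101^4096=139, 101^8192=1447, 101^16384=565, 101^32768=1465, 101^65536=1345, 101^131072=1765, 101^262144=1177, 101^524288=1087; 101^630533 = 101^1 * 101^4 * 101^256 * 101^512 * 101^1024 * 101^2048 * 101^4096 * 101^32768 * 101^65536 * 101^524288 = 1151 (mod 1986); answer 1151
Part 2: Y1 = 1151; c = 20; cross terms: (-36*-32 - 20*-38)=1912, (20*3 - 15*-32)=540, (15*25 - 1*3)=372, (1*38 - -13*25)=363, (-13*-38 - -36*38)=1862; twice the area = |5049| = 5049; area = 5049/2; boundary points = 2 + 5 + 2 + 1 + 1 = 11; strictly interior points = area - boundary/2 + 1 = 2520; answer 2520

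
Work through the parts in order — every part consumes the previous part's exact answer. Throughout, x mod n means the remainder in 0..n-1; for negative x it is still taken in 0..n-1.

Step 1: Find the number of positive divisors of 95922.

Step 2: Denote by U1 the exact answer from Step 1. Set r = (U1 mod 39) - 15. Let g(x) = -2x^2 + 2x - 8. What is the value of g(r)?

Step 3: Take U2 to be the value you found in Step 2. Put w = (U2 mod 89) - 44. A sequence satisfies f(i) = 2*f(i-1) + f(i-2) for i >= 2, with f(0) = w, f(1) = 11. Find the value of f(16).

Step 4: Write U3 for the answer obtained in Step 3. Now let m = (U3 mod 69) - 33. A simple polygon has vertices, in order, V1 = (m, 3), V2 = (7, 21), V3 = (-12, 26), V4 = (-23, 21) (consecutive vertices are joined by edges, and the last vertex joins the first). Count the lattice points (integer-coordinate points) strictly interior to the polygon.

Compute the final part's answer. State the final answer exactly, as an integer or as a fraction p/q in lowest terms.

Step 1: 95922 = 2 * 3^2 * 73^2; number of divisors = (1+1) * (2+1) * (2+1) = 18; answer 18
Step 2: U1 = 18; r = 3; -2*(3)^2 + 2*(3)^1 - 8 = (-18) + (6) + (-8) = -20; answer -20
Step 3: U2 = -20; w = 25; f(2) = 2*(11) + 1*(25) = 47; iterating: f(2)=47, f(3)=105, f(4)=257, f(5)=619, f(6)=1495, f(7)=3609, f(8)=8713, f(9)=21035, f(10)=50783, f(11)=122601, f(12)=295985, f(13)=714571, f(14)=1725127, f(15)=4164825, f(16)=10054777; answer 10054777
Step 4: U3 = 10054777; m = -5; cross terms: (-5*21 - 7*3)=-126, (7*26 - -12*21)=434, (-12*21 - -23*26)=346, (-23*3 - -5*21)=36; twice the area = |690| = 690; area = 345; boundary points = 6 + 1 + 1 + 18 = 26; strictly interior points = area - boundary/2 + 1 = 333; answer 333

333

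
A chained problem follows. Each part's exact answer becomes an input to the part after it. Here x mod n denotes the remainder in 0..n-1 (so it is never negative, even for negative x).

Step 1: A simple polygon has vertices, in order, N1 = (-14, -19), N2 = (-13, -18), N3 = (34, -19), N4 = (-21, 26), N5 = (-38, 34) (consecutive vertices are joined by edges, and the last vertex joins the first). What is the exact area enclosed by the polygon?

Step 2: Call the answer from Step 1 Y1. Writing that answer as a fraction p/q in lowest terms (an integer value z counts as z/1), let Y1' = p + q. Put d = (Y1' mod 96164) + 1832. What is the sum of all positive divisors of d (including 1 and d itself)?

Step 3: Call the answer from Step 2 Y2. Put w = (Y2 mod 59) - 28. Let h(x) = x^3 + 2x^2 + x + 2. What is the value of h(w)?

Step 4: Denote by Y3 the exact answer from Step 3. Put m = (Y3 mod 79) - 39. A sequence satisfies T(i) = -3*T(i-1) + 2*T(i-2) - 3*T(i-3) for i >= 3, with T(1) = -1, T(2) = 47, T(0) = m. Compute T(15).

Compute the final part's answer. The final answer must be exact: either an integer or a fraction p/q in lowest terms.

Step 1: cross terms: (-14*-18 - -13*-19)=5, (-13*-19 - 34*-18)=859, (34*26 - -21*-19)=485, (-21*34 - -38*26)=274, (-38*-19 - -14*34)=1198; twice the area = |2821| = 2821; area = 2821/2; answer 2821/2
Step 2: Y1 = 2821/2; threaded value p + q = 2823; d = 4655; 4655 = 5 * 7^2 * 19; sigma = (1 + 5) * (1 + 7 + 49) * (1 + 19) = 6 * 57 * 20 = 6840; answer 6840
Step 3: Y2 = 6840; w = 27; 1*(27)^3 + 2*(27)^2 + 1*(27)^1 + 2 = (19683) + (1458) + (27) + (2) = 21170; answer 21170
Step 4: Y3 = 21170; m = 38; T(3) = -3*(47) + 2*(-1) - 3*(38) = -257; iterating: T(3)=-257, T(4)=868, T(5)=-3259, T(6)=12284, T(7)=-45974, T(8)=172267, T(9)=-645601, T(10)=2419259, T(11)=-9065780, T(12)=33972661, T(13)=-127307320, T(14)=477064622, T(15)=-1787726489; answer -1787726489

-1787726489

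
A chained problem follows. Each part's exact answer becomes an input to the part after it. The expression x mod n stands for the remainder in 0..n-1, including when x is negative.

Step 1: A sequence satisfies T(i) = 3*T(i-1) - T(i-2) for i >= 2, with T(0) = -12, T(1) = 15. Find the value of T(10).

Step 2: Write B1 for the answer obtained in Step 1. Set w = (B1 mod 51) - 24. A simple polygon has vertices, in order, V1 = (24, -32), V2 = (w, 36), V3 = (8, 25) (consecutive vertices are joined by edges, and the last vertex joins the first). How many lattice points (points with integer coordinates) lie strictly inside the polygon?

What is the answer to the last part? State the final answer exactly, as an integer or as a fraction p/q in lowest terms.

Step 1: T(2) = 3*(15) - 1*(-12) = 57; iterating: T(2)=57, T(3)=156, T(4)=411, T(5)=1077, T(6)=2820, T(7)=7383, T(8)=19329, T(9)=50604, T(10)=132483; answer 132483
Step 2: B1 = 132483; w = 12; cross terms: (24*36 - 12*-32)=1248, (12*25 - 8*36)=12, (8*-32 - 24*25)=-856; twice the area = |404| = 404; area = 202; boundary points = 4 + 1 + 1 = 6; strictly interior points = area - boundary/2 + 1 = 200; answer 200

200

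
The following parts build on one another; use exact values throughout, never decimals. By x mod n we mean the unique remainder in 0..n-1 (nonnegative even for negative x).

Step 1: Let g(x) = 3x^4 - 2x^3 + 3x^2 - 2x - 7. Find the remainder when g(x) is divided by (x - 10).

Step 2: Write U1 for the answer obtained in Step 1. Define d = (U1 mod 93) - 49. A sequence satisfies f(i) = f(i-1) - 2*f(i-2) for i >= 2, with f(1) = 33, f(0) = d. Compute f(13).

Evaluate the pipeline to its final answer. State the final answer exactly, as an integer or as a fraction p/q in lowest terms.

Step 1: remainder = value at the root: 3*(10)^4 - 2*(10)^3 + 3*(10)^2 - 2*(10)^1 - 7 = (30000) + (-2000) + (300) + (-20) + (-7) = 28273; answer 28273
Step 2: U1 = 28273; d = -48; f(2) = 1*(33) - 2*(-48) = 129; iterating: f(2)=129, f(3)=63, f(4)=-195, f(5)=-321, f(6)=69, f(7)=711, f(8)=573, f(9)=-849, f(10)=-1995, f(11)=-297, f(12)=3693, f(13)=4287; answer 4287

4287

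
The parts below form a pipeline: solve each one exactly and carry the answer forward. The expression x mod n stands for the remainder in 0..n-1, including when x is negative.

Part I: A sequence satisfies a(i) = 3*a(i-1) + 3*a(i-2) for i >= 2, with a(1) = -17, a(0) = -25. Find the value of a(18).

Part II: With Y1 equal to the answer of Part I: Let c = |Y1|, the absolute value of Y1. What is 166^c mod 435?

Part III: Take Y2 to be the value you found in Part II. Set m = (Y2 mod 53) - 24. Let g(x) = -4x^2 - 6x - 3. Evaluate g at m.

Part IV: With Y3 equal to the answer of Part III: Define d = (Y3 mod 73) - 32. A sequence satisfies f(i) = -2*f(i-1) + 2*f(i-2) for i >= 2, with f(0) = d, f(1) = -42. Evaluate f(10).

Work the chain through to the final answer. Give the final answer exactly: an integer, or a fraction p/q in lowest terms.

Part I: a(2) = 3*(-17) + 3*(-25) = -126; iterating: a(2)=-126, a(3)=-429, a(4)=-1665, a(5)=-6282, a(6)=-23841, a(7)=-90369, a(8)=-342630, a(9)=-1298997, a(10)=-4924881, a(11)=-18671634, a(12)=-70789545, a(13)=-268383537, a(14)=-1017519246, a(15)=-3857708349, a(16)=-14625682785, a(17)=-55450173402, a(18)=-210227568561; answer -210227568561
Part II: Y1 = -210227568561; c = 210227568561; squarings mod 435: 166^1=166, 166^2=151, 166^4=181, 166^8=136, 166^16=226, 166^32=181, 166^64=136, 166^128=226, 166^256=181, 166^512=136, 166^1024=226, 166^2048=181, 166^4096=136, 166^8192=226, 166^16384=181, 166^32768=136, 166^65536=226, 166^131072=181, 166^262144=136, 166^524288=226, 166^1048576=181, 166^2097152=136, 166^4194304=226, 166^8388608=181, 166^16777216=136, 166^33554432=226, 166^67108864=181, 166^134217728=136, 166^268435456=226, 166^536870912=181, 166^1073741824=136, 166^2147483648=226, 166^4294967296=181, 166^8589934592=136, 166^17179869184=226, 166^34359738368=181, 166^68719476736=136, 166^137438953472=226; 166^210227568561 = 166^1 * 166^16 * 166^32 * 166^128 * 166^256 * 166^512 * 166^1024 * 166^2048 * 166^4096 * 166^131072 * 166^524288 * 166^8388608 * 166^33554432 * 166^268435456 * 166^536870912 * 166^1073741824 * 166^2147483648 * 166^68719476736 * 166^137438953472 = 106 (mod 435); answer 106
Part III: Y2 = 106; m = -24; -4*(-24)^2 - 6*(-24)^1 - 3 = (-2304) + (144) + (-3) = -2163; answer -2163
Part IV: Y3 = -2163; d = -5; f(2) = -2*(-42) + 2*(-5) = 74; iterating: f(2)=74, f(3)=-232, f(4)=612, f(5)=-1688, f(6)=4600, f(7)=-12576, f(8)=34352, f(9)=-93856, f(10)=256416; answer 256416

256416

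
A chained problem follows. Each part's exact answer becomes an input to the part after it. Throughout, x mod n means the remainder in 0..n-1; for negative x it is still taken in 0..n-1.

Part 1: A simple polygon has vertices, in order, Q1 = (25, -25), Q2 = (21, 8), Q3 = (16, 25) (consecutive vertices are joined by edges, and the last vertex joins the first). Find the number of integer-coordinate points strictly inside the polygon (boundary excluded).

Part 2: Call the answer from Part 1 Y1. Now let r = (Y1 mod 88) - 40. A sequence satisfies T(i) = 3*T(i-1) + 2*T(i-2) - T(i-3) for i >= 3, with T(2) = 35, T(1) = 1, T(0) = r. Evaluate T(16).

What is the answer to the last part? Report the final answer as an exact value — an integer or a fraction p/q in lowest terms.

1186022483

Part 1: cross terms: (25*8 - 21*-25)=725, (21*25 - 16*8)=397, (16*-25 - 25*25)=-1025; twice the area = |97| = 97; area = 97/2; boundary points = 1 + 1 + 1 = 3; strictly interior points = area - boundary/2 + 1 = 48; answer 48
Part 2: Y1 = 48; r = 8; T(3) = 3*(35) + 2*(1) - 1*(8) = 99; iterating: T(3)=99, T(4)=366, T(5)=1261, T(6)=4416, T(7)=15404, T(8)=53783, T(9)=187741, T(10)=655385, T(11)=2287854, T(12)=7986591, T(13)=27880096, T(14)=97325616, T(15)=339750449, T(16)=1186022483; answer 1186022483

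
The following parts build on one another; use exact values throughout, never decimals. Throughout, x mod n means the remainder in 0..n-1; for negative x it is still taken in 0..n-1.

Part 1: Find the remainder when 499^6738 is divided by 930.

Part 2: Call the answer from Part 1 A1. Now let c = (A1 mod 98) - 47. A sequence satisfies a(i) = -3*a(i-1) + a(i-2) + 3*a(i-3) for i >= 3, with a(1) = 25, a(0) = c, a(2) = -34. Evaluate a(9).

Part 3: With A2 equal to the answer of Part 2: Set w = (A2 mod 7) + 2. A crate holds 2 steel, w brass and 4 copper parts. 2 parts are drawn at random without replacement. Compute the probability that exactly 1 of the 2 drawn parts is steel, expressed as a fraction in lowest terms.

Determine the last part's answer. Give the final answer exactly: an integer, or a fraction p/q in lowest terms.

Part 1: squarings mod 930: 499^1=499, 499^2=691, 499^4=391, 499^8=361, 499^16=121, 499^32=691, 499^64=391, 499^128=361, 499^256=121, 499^512=691, 499^1024=391, 499^2048=361, 499^4096=121; 499^6738 = 499^2 * 499^16 * 499^64 * 499^512 * 499^2048 * 499^4096 = 841 (mod 930); answer 841
Part 2: A1 = 841; c = 10; a(3) = -3*(-34) + 1*(25) + 3*(10) = 157; iterating: a(3)=157, a(4)=-430, a(5)=1345, a(6)=-3994, a(7)=12037, a(8)=-36070, a(9)=108265; answer 108265
Part 3: A2 = 108265; w = 5; total draws C(11,2) = 55; favorable C(2,1)*C(9,1) = 18; P = 18/55; answer 18/55

18/55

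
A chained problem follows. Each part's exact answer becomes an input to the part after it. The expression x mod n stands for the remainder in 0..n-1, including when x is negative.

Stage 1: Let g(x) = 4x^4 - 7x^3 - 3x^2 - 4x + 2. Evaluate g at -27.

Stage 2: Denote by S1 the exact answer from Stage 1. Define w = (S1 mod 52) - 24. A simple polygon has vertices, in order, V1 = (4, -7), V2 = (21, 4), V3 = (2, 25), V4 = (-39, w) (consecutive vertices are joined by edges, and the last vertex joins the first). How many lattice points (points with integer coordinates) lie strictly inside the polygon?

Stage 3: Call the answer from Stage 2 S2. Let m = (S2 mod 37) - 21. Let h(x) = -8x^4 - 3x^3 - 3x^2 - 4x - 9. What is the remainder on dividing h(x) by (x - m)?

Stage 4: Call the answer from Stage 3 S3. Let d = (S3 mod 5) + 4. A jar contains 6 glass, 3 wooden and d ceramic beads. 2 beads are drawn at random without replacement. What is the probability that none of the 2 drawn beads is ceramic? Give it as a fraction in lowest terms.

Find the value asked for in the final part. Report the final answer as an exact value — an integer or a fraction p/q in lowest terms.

Stage 1: 4*(-27)^4 - 7*(-27)^3 - 3*(-27)^2 - 4*(-27)^1 + 2 = (2125764) + (137781) + (-2187) + (108) + (2) = 2261468; answer 2261468
Stage 2: S1 = 2261468; w = 16; cross terms: (4*4 - 21*-7)=163, (21*25 - 2*4)=517, (2*16 - -39*25)=1007, (-39*-7 - 4*16)=209; twice the area = |1896| = 1896; area = 948; boundary points = 1 + 1 + 1 + 1 = 4; strictly interior points = area - boundary/2 + 1 = 947; answer 947
Stage 3: S2 = 947; m = 1; remainder = value at the root: -8*(1)^4 - 3*(1)^3 - 3*(1)^2 - 4*(1)^1 - 9 = (-8) + (-3) + (-3) + (-4) + (-9) = -27; answer -27
Stage 4: S3 = -27; d = 7; total draws C(16,2) = 120; favorable C(9,2) = 36; P = 3/10; answer 3/10

3/10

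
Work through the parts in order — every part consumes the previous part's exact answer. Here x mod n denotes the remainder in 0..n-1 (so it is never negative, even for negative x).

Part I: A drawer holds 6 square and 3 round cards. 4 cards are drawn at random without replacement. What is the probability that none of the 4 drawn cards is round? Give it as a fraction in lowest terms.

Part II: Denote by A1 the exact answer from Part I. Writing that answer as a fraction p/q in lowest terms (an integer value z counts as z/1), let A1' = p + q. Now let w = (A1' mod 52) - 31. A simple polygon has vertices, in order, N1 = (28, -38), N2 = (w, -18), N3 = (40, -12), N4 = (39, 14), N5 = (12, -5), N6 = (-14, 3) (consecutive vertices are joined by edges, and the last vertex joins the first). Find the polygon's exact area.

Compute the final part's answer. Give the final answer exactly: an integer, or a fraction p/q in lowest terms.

1711/2

Part I: total draws C(9,4) = 126; favorable C(6,4) = 15; P = 5/42; answer 5/42
Part II: A1 = 5/42; threaded value p + q = 47; w = 16; cross terms: (28*-18 - 16*-38)=104, (16*-12 - 40*-18)=528, (40*14 - 39*-12)=1028, (39*-5 - 12*14)=-363, (12*3 - -14*-5)=-34, (-14*-38 - 28*3)=448; twice the area = |1711| = 1711; area = 1711/2; answer 1711/2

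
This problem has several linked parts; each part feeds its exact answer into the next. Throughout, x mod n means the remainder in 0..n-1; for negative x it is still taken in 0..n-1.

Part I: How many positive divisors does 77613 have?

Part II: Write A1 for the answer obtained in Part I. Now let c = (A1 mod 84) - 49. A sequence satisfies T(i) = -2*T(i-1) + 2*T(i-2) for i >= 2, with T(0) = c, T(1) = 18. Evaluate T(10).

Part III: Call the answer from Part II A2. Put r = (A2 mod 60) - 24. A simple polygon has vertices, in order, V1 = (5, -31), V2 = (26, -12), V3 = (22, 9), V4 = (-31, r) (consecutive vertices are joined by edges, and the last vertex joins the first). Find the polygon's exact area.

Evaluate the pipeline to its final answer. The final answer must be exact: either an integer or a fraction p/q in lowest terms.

1038

Part I: 77613 = 3 * 41 * 631; number of divisors = (1+1) * (1+1) * (1+1) = 8; answer 8
Part II: A1 = 8; c = -41; T(2) = -2*(18) + 2*(-41) = -118; iterating: T(2)=-118, T(3)=272, T(4)=-780, T(5)=2104, T(6)=-5768, T(7)=15744, T(8)=-43024, T(9)=117536, T(10)=-321120; answer -321120
Part III: A2 = -321120; r = -24; cross terms: (5*-12 - 26*-31)=746, (26*9 - 22*-12)=498, (22*-24 - -31*9)=-249, (-31*-31 - 5*-24)=1081; twice the area = |2076| = 2076; area = 1038; answer 1038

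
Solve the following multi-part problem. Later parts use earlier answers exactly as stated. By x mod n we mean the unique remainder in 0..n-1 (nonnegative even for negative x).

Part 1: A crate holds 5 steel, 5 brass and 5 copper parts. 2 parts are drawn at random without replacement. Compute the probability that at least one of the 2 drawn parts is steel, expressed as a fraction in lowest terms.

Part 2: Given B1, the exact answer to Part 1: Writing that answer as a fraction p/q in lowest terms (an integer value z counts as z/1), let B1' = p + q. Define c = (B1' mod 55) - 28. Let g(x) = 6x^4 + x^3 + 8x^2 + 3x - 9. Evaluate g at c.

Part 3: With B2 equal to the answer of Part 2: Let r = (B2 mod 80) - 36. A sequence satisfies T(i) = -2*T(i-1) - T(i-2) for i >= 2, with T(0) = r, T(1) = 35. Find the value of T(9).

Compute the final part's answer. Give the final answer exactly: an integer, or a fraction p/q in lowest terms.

547

Part 1: total draws C(15,2) = 105; complement C(10,2) = 45; favorable 105 - 45 = 60; P = 4/7; answer 4/7
Part 2: B1 = 4/7; threaded value p + q = 11; c = -17; 6*(-17)^4 + 1*(-17)^3 + 8*(-17)^2 + 3*(-17)^1 - 9 = (501126) + (-4913) + (2312) + (-51) + (-9) = 498465; answer 498465
Part 3: B2 = 498465; r = 29; T(2) = -2*(35) - 1*(29) = -99; iterating: T(2)=-99, T(3)=163, T(4)=-227, T(5)=291, T(6)=-355, T(7)=419, T(8)=-483, T(9)=547; answer 547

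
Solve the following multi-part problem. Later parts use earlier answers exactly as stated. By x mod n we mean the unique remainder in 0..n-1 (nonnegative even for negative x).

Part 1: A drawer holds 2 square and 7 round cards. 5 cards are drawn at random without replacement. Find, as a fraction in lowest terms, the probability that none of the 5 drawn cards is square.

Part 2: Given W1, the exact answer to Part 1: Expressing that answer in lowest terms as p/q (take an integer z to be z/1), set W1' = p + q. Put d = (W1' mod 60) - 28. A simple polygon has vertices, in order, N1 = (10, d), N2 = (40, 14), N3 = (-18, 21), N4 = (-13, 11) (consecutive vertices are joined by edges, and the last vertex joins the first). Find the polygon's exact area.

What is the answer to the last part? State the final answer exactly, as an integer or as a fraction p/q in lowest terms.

Part 1: total draws C(9,5) = 126; favorable C(7,5) = 21; P = 1/6; answer 1/6
Part 2: W1 = 1/6; threaded value p + q = 7; d = -21; cross terms: (10*14 - 40*-21)=980, (40*21 - -18*14)=1092, (-18*11 - -13*21)=75, (-13*-21 - 10*11)=163; twice the area = |2310| = 2310; area = 1155; answer 1155

1155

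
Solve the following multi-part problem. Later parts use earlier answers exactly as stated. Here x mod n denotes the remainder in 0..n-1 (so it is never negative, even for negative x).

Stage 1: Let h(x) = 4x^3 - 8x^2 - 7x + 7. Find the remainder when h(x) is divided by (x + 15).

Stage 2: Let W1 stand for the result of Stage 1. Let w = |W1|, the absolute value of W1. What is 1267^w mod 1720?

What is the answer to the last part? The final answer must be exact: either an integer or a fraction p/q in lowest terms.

361

Stage 1: remainder = value at the root: 4*(-15)^3 - 8*(-15)^2 - 7*(-15)^1 + 7 = (-13500) + (-1800) + (105) + (7) = -15188; answer -15188
Stage 2: W1 = -15188; w = 15188; squarings mod 1720: 1267^1=1267, 1267^2=529, 1267^4=1201, 1267^8=1041, 1267^16=81, 1267^32=1401, 1267^64=281, 1267^128=1561, 1267^256=1201, 1267^512=1041, 1267^1024=81, 1267^2048=1401, 1267^4096=281, 1267^8192=1561; 1267^15188 = 1267^4 * 1267^16 * 1267^64 * 1267^256 * 1267^512 * 1267^2048 * 1267^4096 * 1267^8192 = 361 (mod 1720); answer 361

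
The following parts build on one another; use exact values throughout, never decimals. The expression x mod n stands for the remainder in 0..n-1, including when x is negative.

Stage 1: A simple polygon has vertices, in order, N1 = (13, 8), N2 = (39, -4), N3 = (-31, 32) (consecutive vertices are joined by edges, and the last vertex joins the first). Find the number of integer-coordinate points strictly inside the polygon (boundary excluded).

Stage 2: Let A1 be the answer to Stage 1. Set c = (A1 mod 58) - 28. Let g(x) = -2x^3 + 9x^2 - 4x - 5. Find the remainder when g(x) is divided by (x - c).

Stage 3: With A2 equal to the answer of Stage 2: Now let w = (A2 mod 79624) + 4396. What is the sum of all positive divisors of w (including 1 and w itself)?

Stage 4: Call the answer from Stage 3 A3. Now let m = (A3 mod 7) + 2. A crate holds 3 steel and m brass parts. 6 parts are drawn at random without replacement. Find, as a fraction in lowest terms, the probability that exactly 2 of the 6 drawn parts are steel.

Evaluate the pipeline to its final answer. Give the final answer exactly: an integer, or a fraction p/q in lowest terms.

Stage 1: cross terms: (13*-4 - 39*8)=-364, (39*32 - -31*-4)=1124, (-31*8 - 13*32)=-664; twice the area = |96| = 96; area = 48; boundary points = 2 + 2 + 4 = 8; strictly interior points = area - boundary/2 + 1 = 45; answer 45
Stage 2: A1 = 45; c = 17; remainder = value at the root: -2*(17)^3 + 9*(17)^2 - 4*(17)^1 - 5 = (-9826) + (2601) + (-68) + (-5) = -7298; answer -7298
Stage 3: A2 = -7298; w = 76722; 76722 = 2 * 3 * 19 * 673; sigma = (1 + 2) * (1 + 3) * (1 + 19) * (1 + 673) = 3 * 4 * 20 * 674 = 161760; answer 161760
Stage 4: A3 = 161760; m = 6; total draws C(9,6) = 84; favorable C(3,2)*C(6,4) = 45; P = 15/28; answer 15/28

15/28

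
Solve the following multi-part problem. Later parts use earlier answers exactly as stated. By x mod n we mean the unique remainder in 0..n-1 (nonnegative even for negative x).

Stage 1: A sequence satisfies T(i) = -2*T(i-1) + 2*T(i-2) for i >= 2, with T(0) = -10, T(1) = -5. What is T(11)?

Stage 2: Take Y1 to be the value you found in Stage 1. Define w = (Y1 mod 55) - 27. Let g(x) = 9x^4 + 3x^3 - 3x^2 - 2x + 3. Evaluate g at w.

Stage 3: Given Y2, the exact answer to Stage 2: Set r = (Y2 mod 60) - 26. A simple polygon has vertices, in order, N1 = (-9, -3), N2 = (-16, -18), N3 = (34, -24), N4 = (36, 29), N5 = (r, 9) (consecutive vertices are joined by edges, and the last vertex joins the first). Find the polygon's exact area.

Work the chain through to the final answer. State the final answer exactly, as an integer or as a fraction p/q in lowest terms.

3557/2

Stage 1: T(2) = -2*(-5) + 2*(-10) = -10; iterating: T(2)=-10, T(3)=10, T(4)=-40, T(5)=100, T(6)=-280, T(7)=760, T(8)=-2080, T(9)=5680, T(10)=-15520, T(11)=42400; answer 42400
Stage 2: Y1 = 42400; w = 23; 9*(23)^4 + 3*(23)^3 - 3*(23)^2 - 2*(23)^1 + 3 = (2518569) + (36501) + (-1587) + (-46) + (3) = 2553440; answer 2553440
Stage 3: Y2 = 2553440; r = -6; cross terms: (-9*-18 - -16*-3)=114, (-16*-24 - 34*-18)=996, (34*29 - 36*-24)=1850, (36*9 - -6*29)=498, (-6*-3 - -9*9)=99; twice the area = |3557| = 3557; area = 3557/2; answer 3557/2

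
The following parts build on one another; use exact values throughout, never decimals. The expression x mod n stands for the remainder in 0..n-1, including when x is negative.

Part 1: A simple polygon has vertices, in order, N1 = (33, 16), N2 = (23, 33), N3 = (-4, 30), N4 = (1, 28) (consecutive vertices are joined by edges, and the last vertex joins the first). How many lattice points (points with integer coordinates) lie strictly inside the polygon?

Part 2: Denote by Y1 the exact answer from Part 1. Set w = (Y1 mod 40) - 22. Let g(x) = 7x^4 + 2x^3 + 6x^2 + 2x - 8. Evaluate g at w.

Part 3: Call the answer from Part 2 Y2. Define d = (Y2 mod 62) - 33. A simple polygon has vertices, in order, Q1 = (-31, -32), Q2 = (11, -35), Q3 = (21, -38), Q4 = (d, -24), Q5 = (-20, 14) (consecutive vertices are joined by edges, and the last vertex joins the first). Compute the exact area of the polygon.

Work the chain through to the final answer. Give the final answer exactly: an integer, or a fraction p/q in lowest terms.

Part 1: cross terms: (33*33 - 23*16)=721, (23*30 - -4*33)=822, (-4*28 - 1*30)=-142, (1*16 - 33*28)=-908; twice the area = |493| = 493; area = 493/2; boundary points = 1 + 3 + 1 + 4 = 9; strictly interior points = area - boundary/2 + 1 = 243; answer 243
Part 2: Y1 = 243; w = -19; 7*(-19)^4 + 2*(-19)^3 + 6*(-19)^2 + 2*(-19)^1 - 8 = (912247) + (-13718) + (2166) + (-38) + (-8) = 900649; answer 900649
Part 3: Y2 = 900649; d = 4; cross terms: (-31*-35 - 11*-32)=1437, (11*-38 - 21*-35)=317, (21*-24 - 4*-38)=-352, (4*14 - -20*-24)=-424, (-20*-32 - -31*14)=1074; twice the area = |2052| = 2052; area = 1026; answer 1026

1026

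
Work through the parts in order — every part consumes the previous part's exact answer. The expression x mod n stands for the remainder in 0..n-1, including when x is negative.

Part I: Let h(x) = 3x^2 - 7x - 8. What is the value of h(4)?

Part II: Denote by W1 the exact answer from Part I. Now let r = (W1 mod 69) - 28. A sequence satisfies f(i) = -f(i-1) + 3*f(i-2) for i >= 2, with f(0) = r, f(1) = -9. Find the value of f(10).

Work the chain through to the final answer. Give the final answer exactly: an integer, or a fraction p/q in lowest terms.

-13953

Part I: 3*(4)^2 - 7*(4)^1 - 8 = (48) + (-28) + (-8) = 12; answer 12
Part II: W1 = 12; r = -16; f(2) = -1*(-9) + 3*(-16) = -39; iterating: f(2)=-39, f(3)=12, f(4)=-129, f(5)=165, f(6)=-552, f(7)=1047, f(8)=-2703, f(9)=5844, f(10)=-13953; answer -13953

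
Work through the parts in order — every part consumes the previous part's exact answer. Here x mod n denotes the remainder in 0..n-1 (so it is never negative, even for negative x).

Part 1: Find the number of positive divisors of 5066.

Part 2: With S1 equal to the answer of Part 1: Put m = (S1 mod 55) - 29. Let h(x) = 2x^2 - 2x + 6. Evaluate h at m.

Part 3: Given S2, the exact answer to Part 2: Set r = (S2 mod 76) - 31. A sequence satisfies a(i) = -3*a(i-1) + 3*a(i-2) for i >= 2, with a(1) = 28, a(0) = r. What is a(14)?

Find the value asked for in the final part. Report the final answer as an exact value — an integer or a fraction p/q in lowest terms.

Part 1: 5066 = 2 * 17 * 149; number of divisors = (1+1) * (1+1) * (1+1) = 8; answer 8
Part 2: S1 = 8; m = -21; 2*(-21)^2 - 2*(-21)^1 + 6 = (882) + (42) + (6) = 930; answer 930
Part 3: S2 = 930; r = -13; a(2) = -3*(28) + 3*(-13) = -123; iterating: a(2)=-123, a(3)=453, a(4)=-1728, a(5)=6543, a(6)=-24813, a(7)=94068, a(8)=-356643, a(9)=1352133, a(10)=-5126328, a(11)=19435383, a(12)=-73685133, a(13)=279361548, a(14)=-1059140043; answer -1059140043

-1059140043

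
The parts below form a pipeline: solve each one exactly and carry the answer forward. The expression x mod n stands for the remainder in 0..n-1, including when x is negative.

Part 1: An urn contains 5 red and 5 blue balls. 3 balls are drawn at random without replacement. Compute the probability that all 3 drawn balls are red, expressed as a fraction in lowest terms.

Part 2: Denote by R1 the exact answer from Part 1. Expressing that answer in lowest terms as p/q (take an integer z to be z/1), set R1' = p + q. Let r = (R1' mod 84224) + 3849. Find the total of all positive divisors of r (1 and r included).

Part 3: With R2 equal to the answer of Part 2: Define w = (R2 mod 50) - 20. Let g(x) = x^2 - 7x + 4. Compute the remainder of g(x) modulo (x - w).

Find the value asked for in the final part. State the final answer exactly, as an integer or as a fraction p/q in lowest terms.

498

Part 1: total draws C(10,3) = 120; favorable C(5,3) = 10; P = 1/12; answer 1/12
Part 2: R1 = 1/12; threaded value p + q = 13; r = 3862; 3862 = 2 * 1931; sigma = (1 + 2) * (1 + 1931) = 3 * 1932 = 5796; answer 5796
Part 3: R2 = 5796; w = 26; remainder = value at the root: 1*(26)^2 - 7*(26)^1 + 4 = (676) + (-182) + (4) = 498; answer 498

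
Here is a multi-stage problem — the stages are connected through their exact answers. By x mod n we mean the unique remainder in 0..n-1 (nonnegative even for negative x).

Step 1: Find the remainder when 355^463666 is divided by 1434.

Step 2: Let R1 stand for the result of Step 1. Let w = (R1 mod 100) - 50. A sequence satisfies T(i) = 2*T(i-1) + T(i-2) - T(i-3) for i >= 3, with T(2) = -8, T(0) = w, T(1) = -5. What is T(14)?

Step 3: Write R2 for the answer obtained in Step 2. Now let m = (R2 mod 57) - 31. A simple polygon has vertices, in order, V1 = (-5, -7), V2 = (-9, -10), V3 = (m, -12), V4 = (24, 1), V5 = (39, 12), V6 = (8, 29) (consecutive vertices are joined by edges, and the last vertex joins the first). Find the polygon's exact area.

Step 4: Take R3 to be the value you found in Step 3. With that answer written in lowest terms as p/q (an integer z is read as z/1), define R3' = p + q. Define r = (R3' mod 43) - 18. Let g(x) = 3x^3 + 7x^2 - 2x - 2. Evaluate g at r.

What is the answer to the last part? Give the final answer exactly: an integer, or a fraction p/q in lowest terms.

-4154

Step 1: squarings mod 1434: 355^1=355, 355^2=1267, 355^4=643, 355^8=457, 355^16=919, 355^32=1369, 355^64=1357, 355^128=193, 355^256=1399, 355^512=1225, 355^1024=661, 355^2048=985, 355^4096=841, 355^8192=319, 355^16384=1381, 355^32768=1375, 355^65536=613, 355^131072=61, 355^262144=853; 355^463666 = 355^2 * 355^16 * 355^32 * 355^256 * 355^512 * 355^4096 * 355^65536 * 355^131072 * 355^262144 = 529 (mod 1434); answer 529
Step 2: R1 = 529; w = -21; T(3) = 2*(-8) + 1*(-5) - 1*(-21) = 0; iterating: T(3)=0, T(4)=-3, T(5)=2, T(6)=1, T(7)=7, T(8)=13, T(9)=32, T(10)=70, T(11)=159, T(12)=356, T(13)=801, T(14)=1799; answer 1799
Step 3: R2 = 1799; m = 1; cross terms: (-5*-10 - -9*-7)=-13, (-9*-12 - 1*-10)=118, (1*1 - 24*-12)=289, (24*12 - 39*1)=249, (39*29 - 8*12)=1035, (8*-7 - -5*29)=89; twice the area = |1767| = 1767; area = 1767/2; answer 1767/2
Step 4: R3 = 1767/2; threaded value p + q = 1769; r = -12; 3*(-12)^3 + 7*(-12)^2 - 2*(-12)^1 - 2 = (-5184) + (1008) + (24) + (-2) = -4154; answer -4154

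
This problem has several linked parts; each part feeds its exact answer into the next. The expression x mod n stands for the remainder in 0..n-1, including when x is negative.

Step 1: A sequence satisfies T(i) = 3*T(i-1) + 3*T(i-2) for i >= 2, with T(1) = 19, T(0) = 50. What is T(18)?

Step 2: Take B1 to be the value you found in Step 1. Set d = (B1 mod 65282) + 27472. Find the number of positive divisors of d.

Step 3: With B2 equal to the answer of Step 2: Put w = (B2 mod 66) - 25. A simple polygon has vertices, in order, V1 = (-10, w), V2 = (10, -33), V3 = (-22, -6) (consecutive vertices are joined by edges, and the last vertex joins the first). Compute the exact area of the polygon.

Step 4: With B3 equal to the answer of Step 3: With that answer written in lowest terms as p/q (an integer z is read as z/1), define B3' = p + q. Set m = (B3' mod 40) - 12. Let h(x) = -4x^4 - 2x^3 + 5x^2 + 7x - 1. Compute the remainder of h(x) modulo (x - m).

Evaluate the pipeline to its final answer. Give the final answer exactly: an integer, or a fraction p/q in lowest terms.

-313

Step 1: T(2) = 3*(19) + 3*(50) = 207; iterating: T(2)=207, T(3)=678, T(4)=2655, T(5)=9999, T(6)=37962, T(7)=143883, T(8)=545535, T(9)=2068254, T(10)=7841367, T(11)=29728863, T(12)=112710690, T(13)=427318659, T(14)=1620088047, T(15)=6142220118, T(16)=23286924495, T(17)=88287433839, T(18)=334723075002; answer 334723075002
Step 2: B1 = 334723075002; d = 92594; 92594 = 2 * 67 * 691; number of divisors = (1+1) * (1+1) * (1+1) = 8; answer 8
Step 3: B2 = 8; w = -17; cross terms: (-10*-33 - 10*-17)=500, (10*-6 - -22*-33)=-786, (-22*-17 - -10*-6)=314; twice the area = |28| = 28; area = 14; answer 14
Step 4: B3 = 14; threaded value p + q = 15; m = 3; remainder = value at the root: -4*(3)^4 - 2*(3)^3 + 5*(3)^2 + 7*(3)^1 - 1 = (-324) + (-54) + (45) + (21) + (-1) = -313; answer -313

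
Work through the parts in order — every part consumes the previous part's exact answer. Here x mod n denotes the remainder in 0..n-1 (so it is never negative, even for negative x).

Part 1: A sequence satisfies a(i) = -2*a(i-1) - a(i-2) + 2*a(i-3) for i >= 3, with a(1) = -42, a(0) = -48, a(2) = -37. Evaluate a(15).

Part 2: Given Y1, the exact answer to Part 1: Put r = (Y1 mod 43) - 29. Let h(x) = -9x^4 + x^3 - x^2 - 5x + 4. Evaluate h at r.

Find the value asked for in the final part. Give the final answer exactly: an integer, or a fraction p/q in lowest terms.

Part 1: a(3) = -2*(-37) - 1*(-42) + 2*(-48) = 20; iterating: a(3)=20, a(4)=-87, a(5)=80, a(6)=-33, a(7)=-188, a(8)=569, a(9)=-1016, a(10)=1087, a(11)=-20, a(12)=-3079, a(13)=8352, a(14)=-13665, a(15)=12820; answer 12820
Part 2: Y1 = 12820; r = -23; -9*(-23)^4 + 1*(-23)^3 - 1*(-23)^2 - 5*(-23)^1 + 4 = (-2518569) + (-12167) + (-529) + (115) + (4) = -2531146; answer -2531146

-2531146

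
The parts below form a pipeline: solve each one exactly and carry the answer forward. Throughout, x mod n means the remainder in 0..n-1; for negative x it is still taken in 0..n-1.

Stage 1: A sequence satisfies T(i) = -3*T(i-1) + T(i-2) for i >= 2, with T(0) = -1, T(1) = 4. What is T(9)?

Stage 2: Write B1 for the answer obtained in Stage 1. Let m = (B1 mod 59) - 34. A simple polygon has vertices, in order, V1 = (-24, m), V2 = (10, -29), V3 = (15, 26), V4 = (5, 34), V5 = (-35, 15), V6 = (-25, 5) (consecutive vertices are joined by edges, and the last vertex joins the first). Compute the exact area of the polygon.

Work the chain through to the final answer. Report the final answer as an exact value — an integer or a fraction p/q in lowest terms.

Stage 1: T(2) = -3*(4) + 1*(-1) = -13; iterating: T(2)=-13, T(3)=43, T(4)=-142, T(5)=469, T(6)=-1549, T(7)=5116, T(8)=-16897, T(9)=55807; answer 55807
Stage 2: B1 = 55807; m = 18; cross terms: (-24*-29 - 10*18)=516, (10*26 - 15*-29)=695, (15*34 - 5*26)=380, (5*15 - -35*34)=1265, (-35*5 - -25*15)=200, (-25*18 - -24*5)=-330; twice the area = |2726| = 2726; area = 1363; answer 1363

1363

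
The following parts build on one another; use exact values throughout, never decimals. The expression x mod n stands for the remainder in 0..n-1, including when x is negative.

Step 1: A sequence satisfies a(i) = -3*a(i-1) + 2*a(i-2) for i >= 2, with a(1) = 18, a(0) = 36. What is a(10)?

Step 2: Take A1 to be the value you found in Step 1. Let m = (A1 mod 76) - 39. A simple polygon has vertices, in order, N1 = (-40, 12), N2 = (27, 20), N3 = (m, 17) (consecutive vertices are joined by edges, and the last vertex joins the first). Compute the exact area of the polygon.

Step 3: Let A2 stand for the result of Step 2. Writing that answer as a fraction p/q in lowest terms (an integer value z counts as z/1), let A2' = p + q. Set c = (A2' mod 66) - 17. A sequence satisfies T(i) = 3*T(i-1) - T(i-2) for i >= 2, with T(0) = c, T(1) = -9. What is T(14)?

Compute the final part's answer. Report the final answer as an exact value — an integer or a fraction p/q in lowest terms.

Step 1: a(2) = -3*(18) + 2*(36) = 18; iterating: a(2)=18, a(3)=-18, a(4)=90, a(5)=-306, a(6)=1098, a(7)=-3906, a(8)=13914, a(9)=-49554, a(10)=176490; answer 176490
Step 2: A1 = 176490; m = -21; cross terms: (-40*20 - 27*12)=-1124, (27*17 - -21*20)=879, (-21*12 - -40*17)=428; twice the area = |183| = 183; area = 183/2; answer 183/2
Step 3: A2 = 183/2; threaded value p + q = 185; c = 36; T(2) = 3*(-9) - 1*(36) = -63; iterating: T(2)=-63, T(3)=-180, T(4)=-477, T(5)=-1251, T(6)=-3276, T(7)=-8577, T(8)=-22455, T(9)=-58788, T(10)=-153909, T(11)=-402939, T(12)=-1054908, T(13)=-2761785, T(14)=-7230447; answer -7230447

-7230447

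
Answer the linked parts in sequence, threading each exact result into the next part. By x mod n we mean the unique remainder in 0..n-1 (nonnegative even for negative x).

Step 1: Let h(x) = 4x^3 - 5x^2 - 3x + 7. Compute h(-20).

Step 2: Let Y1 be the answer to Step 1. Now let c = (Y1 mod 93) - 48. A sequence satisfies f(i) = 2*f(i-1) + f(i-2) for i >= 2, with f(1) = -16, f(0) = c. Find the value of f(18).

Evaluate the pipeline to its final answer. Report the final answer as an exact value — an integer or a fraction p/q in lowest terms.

Step 1: 4*(-20)^3 - 5*(-20)^2 - 3*(-20)^1 + 7 = (-32000) + (-2000) + (60) + (7) = -33933; answer -33933
Step 2: Y1 = -33933; c = -36; f(2) = 2*(-16) + 1*(-36) = -68; iterating: f(2)=-68, f(3)=-152, f(4)=-372, f(5)=-896, f(6)=-2164, f(7)=-5224, f(8)=-12612, f(9)=-30448, f(10)=-73508, f(11)=-177464, f(12)=-428436, f(13)=-1034336, f(14)=-2497108, f(15)=-6028552, f(16)=-14554212, f(17)=-35136976, f(18)=-84828164; answer -84828164

-84828164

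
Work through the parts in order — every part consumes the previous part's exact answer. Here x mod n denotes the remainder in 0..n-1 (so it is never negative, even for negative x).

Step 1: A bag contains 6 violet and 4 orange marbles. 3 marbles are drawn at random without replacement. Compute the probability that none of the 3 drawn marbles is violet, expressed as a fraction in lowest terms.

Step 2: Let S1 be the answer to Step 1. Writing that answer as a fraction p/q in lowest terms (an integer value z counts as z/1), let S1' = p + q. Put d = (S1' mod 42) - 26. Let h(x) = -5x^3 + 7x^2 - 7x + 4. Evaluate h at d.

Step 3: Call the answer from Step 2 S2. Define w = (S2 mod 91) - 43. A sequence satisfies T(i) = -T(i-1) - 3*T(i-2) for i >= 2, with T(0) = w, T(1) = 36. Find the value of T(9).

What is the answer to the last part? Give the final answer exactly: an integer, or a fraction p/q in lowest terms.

-4974

Step 1: total draws C(10,3) = 120; favorable C(4,3) = 4; P = 1/30; answer 1/30
Step 2: S1 = 1/30; threaded value p + q = 31; d = 5; -5*(5)^3 + 7*(5)^2 - 7*(5)^1 + 4 = (-625) + (175) + (-35) + (4) = -481; answer -481
Step 3: S2 = -481; w = 22; T(2) = -1*(36) - 3*(22) = -102; iterating: T(2)=-102, T(3)=-6, T(4)=312, T(5)=-294, T(6)=-642, T(7)=1524, T(8)=402, T(9)=-4974; answer -4974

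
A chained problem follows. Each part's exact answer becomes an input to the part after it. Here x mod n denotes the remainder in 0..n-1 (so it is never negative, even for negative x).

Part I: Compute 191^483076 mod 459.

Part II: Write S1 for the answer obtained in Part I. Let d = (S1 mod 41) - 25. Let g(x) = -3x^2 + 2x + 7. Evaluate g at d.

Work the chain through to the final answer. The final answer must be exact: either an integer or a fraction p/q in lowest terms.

Part I: squarings mod 459: 191^1=191, 191^2=220, 191^4=205, 191^8=256, 191^16=358, 191^32=103, 191^64=52, 191^128=409, 191^256=205, 191^512=256, 191^1024=358, 191^2048=103, 191^4096=52, 191^8192=409, 191^16384=205, 191^32768=256, 191^65536=358, 191^131072=103, 191^262144=52; 191^483076 = 191^4 * 191^256 * 191^512 * 191^1024 * 191^2048 * 191^4096 * 191^16384 * 191^65536 * 191^131072 * 191^262144 = 52 (mod 459); answer 52
Part II: S1 = 52; d = -14; -3*(-14)^2 + 2*(-14)^1 + 7 = (-588) + (-28) + (7) = -609; answer -609

-609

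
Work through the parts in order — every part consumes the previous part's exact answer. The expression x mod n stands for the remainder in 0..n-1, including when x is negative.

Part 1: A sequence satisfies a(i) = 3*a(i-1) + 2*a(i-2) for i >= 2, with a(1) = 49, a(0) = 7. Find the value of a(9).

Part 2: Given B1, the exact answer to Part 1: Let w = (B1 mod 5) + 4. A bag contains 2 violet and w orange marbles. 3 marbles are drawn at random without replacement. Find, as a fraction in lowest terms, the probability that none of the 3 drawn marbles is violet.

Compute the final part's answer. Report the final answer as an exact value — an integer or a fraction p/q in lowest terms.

5/12

Part 1: a(2) = 3*(49) + 2*(7) = 161; iterating: a(2)=161, a(3)=581, a(4)=2065, a(5)=7357, a(6)=26201, a(7)=93317, a(8)=332353, a(9)=1183693; answer 1183693
Part 2: B1 = 1183693; w = 7; total draws C(9,3) = 84; favorable C(7,3) = 35; P = 5/12; answer 5/12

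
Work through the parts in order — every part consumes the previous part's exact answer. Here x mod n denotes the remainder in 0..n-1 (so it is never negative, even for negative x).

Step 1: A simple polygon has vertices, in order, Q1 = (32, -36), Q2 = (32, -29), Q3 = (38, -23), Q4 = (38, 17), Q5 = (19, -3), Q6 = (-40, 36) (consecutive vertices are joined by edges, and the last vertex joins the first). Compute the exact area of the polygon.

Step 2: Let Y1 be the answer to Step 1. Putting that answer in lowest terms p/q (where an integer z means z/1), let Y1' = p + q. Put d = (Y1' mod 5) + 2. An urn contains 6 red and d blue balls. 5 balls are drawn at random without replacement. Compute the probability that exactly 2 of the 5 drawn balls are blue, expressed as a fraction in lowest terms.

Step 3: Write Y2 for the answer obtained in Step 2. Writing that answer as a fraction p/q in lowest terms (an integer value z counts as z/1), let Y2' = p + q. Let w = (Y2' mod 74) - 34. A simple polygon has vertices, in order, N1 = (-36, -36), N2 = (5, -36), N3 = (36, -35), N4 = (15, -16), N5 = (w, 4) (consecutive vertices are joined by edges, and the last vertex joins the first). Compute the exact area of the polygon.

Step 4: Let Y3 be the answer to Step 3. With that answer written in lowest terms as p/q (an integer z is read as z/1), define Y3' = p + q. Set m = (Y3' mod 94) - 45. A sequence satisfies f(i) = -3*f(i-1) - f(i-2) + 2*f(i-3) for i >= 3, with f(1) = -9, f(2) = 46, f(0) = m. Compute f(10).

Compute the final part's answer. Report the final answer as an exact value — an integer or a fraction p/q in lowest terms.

-5015

Step 1: cross terms: (32*-29 - 32*-36)=224, (32*-23 - 38*-29)=366, (38*17 - 38*-23)=1520, (38*-3 - 19*17)=-437, (19*36 - -40*-3)=564, (-40*-36 - 32*36)=288; twice the area = |2525| = 2525; area = 2525/2; answer 2525/2
Step 2: Y1 = 2525/2; threaded value p + q = 2527; d = 4; total draws C(10,5) = 252; favorable C(4,2)*C(6,3) = 120; P = 10/21; answer 10/21
Step 3: Y2 = 10/21; threaded value p + q = 31; w = -3; cross terms: (-36*-36 - 5*-36)=1476, (5*-35 - 36*-36)=1121, (36*-16 - 15*-35)=-51, (15*4 - -3*-16)=12, (-3*-36 - -36*4)=252; twice the area = |2810| = 2810; area = 1405; answer 1405
Step 4: Y3 = 1405; threaded value p + q = 1406; m = 45; f(3) = -3*(46) - 1*(-9) + 2*(45) = -39; iterating: f(3)=-39, f(4)=53, f(5)=-28, f(6)=-47, f(7)=275, f(8)=-834, f(9)=2133, f(10)=-5015; answer -5015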